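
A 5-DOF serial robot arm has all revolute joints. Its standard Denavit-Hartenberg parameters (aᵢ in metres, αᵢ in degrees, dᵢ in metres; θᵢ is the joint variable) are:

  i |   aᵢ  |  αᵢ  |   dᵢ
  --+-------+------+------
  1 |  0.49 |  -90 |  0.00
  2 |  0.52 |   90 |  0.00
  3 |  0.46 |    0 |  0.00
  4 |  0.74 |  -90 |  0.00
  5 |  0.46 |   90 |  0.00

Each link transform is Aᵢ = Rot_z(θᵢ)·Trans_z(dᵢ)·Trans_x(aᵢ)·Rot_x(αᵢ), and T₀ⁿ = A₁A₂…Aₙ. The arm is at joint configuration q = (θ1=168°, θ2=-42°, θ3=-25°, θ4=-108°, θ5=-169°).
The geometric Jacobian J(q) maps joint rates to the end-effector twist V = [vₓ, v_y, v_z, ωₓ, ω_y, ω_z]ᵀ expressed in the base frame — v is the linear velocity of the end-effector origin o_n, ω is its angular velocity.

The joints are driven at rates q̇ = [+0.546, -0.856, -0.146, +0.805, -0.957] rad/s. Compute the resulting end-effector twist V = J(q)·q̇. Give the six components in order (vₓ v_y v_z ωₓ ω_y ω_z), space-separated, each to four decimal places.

-0.2367 -0.3655 0.2118 0.9824 -0.0009 0.5674

o_n = [-0.8756, 0.6005, 0.5605]
J₁: ẑ×o_n = [-0.6005, -0.8756, 0.0000], ω = ẑ
J2: z=[-0.2079, -0.9781, 0.0000] o=[-0.4793, 0.1019, 0.0000] → [-0.5483, 0.1165, -0.4913, -0.2079, -0.9781, 0.0000]
J3: z=[0.6545, -0.1391, 0.7431] o=[-0.8573, 0.1822, 0.3479] → [-0.3404, -0.1527, 0.2712, 0.6545, -0.1391, 0.7431]
J4: z=[0.6545, -0.1391, 0.7431] o=[-1.1199, 0.4368, 0.6269] → [-0.1124, 0.2250, 0.1412, 0.6545, -0.1391, 0.7431]
J5: z=[-0.3898, 0.7801, 0.4894] o=[-0.6405, 0.8882, 0.2892] → [0.3524, -0.0093, 0.2955, -0.3898, 0.7801, 0.4894]
V = J·q̇ = [-0.2367, -0.3655, 0.2118, 0.9824, -0.0009, 0.5674]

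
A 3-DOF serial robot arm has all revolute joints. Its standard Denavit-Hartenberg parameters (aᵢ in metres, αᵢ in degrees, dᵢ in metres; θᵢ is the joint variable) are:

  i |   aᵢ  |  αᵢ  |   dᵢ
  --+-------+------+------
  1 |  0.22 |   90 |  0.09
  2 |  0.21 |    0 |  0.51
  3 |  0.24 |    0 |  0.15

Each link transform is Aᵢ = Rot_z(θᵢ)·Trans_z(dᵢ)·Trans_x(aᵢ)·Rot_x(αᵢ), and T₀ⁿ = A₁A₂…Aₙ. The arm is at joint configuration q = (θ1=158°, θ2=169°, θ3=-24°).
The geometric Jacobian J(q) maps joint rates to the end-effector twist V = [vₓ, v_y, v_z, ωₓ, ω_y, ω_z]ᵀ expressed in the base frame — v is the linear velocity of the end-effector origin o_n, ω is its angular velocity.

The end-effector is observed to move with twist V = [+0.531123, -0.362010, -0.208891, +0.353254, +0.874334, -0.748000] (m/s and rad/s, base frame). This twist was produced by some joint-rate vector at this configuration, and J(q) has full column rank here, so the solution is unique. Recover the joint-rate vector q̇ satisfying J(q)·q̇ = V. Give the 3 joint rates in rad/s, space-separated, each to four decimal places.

o_n = [0.4167, 0.5435, 0.2677]
J₁: ẑ×o_n = [-0.5435, 0.4167, 0.0000], ω = ẑ
J2: z=[0.3746, 0.9272, 0.0000] o=[-0.2040, 0.0824, 0.0900] → [0.1648, -0.0666, -0.4027, 0.3746, 0.9272, 0.0000]
J3: z=[0.3746, 0.9272, 0.0000] o=[0.1782, 0.4781, 0.1301] → [0.1276, -0.0516, -0.1966, 0.3746, 0.9272, 0.0000]
q̇ = J⁺·V = [-0.7480, 0.1140, 0.8290]

-0.7480 0.1140 0.8290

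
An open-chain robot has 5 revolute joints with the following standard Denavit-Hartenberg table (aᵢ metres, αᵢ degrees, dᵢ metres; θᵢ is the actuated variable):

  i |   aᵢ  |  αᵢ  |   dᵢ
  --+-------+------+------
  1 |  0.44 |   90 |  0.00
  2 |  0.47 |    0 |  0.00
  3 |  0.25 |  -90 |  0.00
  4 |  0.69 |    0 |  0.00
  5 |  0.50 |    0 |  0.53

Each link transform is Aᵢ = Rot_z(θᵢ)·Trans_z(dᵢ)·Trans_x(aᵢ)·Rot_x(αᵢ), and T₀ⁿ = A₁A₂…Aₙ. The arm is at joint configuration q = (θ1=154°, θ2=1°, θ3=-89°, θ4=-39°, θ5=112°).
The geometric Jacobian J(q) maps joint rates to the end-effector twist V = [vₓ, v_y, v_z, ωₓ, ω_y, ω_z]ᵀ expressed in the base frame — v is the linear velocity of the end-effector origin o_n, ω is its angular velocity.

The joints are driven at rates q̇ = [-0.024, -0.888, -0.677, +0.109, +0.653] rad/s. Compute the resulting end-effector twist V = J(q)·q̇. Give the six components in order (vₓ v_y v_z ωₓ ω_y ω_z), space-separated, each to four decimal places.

1.2282 -0.7487 -0.9803 -1.3705 -1.0728 0.0026

o_n = [-1.3424, 0.6059, -0.9051]
J₁: ẑ×o_n = [-0.6059, -1.3424, 0.0000], ω = ẑ
J2: z=[0.4384, 0.8988, 0.0000] o=[-0.3955, 0.1929, 0.0000] → [-0.8135, 0.3968, 1.0321, 0.4384, 0.8988, 0.0000]
J3: z=[0.4384, 0.8988, 0.0000] o=[-0.8178, 0.3989, 0.0082] → [-0.8209, 0.4004, 0.5622, 0.4384, 0.8988, 0.0000]
J4: z=[-0.8982, 0.4381, 0.0349] o=[-0.8257, 0.4027, -0.2416] → [-0.2978, -0.6140, 0.0439, -0.8982, 0.4381, 0.0349]
J5: z=[-0.8982, 0.4381, 0.0349] o=[-0.6521, 0.8012, -0.7775] → [-0.0491, -0.1387, 0.4779, -0.8982, 0.4381, 0.0349]
V = J·q̇ = [1.2282, -0.7487, -0.9803, -1.3705, -1.0728, 0.0026]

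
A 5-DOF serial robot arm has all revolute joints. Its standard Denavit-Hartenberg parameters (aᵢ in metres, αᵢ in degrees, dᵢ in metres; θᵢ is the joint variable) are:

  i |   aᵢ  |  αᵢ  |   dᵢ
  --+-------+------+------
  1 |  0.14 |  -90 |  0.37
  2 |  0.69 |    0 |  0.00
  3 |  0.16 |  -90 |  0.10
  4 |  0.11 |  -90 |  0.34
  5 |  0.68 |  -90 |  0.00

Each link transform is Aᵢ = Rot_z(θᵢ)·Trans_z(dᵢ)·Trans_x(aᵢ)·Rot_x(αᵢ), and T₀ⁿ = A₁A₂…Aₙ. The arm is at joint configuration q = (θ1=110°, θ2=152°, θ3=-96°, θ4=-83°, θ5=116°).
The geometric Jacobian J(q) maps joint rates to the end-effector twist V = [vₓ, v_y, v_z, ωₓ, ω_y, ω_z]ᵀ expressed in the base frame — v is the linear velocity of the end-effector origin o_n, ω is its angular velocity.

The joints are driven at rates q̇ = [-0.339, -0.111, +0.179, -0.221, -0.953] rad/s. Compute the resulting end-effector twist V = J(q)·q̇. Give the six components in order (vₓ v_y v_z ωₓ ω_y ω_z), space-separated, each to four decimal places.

-0.6971 0.0734 -0.0223 -0.0548 -0.3879 0.5688

o_n = [0.1388, -0.1280, 0.0841]
J₁: ẑ×o_n = [0.1280, 0.1388, -0.0000], ω = ẑ
J2: z=[-0.9397, -0.3420, 0.0000] o=[-0.0479, 0.1316, 0.3700] → [0.0978, -0.2687, 0.3078, -0.9397, -0.3420, 0.0000]
J3: z=[-0.9397, -0.3420, 0.0000] o=[0.1605, -0.4409, 0.0461] → [-0.0130, 0.0357, -0.3015, -0.9397, -0.3420, 0.0000]
J4: z=[0.2835, -0.7790, -0.5592] o=[0.0359, -0.3911, -0.0866] → [0.0142, -0.1059, 0.1548, 0.2835, -0.7790, -0.5592]
J5: z=[-0.0753, 0.5632, -0.8229] o=[0.0272, -0.6862, -0.2878] → [0.6688, -0.0639, -0.1049, -0.0753, 0.5632, -0.8229]
V = J·q̇ = [-0.6971, 0.0734, -0.0223, -0.0548, -0.3879, 0.5688]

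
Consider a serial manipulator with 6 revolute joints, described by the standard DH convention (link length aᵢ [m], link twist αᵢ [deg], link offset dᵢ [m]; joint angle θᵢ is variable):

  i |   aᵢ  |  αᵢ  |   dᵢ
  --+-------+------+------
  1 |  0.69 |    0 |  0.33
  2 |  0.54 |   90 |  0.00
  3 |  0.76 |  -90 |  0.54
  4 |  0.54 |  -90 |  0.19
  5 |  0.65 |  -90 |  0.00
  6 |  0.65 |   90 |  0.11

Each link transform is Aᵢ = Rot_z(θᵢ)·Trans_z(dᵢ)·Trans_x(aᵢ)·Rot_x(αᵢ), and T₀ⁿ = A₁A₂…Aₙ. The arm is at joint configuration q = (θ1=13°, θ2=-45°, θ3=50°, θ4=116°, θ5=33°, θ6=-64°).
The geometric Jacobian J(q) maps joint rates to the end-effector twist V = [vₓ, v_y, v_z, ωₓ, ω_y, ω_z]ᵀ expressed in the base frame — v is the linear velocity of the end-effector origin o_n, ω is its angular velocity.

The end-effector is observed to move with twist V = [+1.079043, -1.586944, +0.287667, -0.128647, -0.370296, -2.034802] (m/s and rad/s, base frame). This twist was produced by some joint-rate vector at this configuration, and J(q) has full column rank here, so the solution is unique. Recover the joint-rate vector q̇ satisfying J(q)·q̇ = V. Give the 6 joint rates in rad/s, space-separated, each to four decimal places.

o_n = [1.4038, 0.0992, -0.1791]
J₁: ẑ×o_n = [-0.0992, 1.4038, 0.0000], ω = ẑ
J2: z=[0.0000, 0.0000, 1.0000] o=[0.6723, 0.1552, 0.3300] → [0.0560, 0.7315, -0.0000, 0.0000, 0.0000, 1.0000]
J3: z=[-0.5299, -0.8480, 0.0000] o=[1.1303, -0.1309, 0.3300] → [0.4317, -0.2698, 0.1100, -0.5299, -0.8480, 0.0000]
J4: z=[-0.6496, 0.4059, 0.6428] o=[1.2584, -0.8478, 0.9122] → [-1.0517, -0.6155, -0.6742, -0.6496, 0.4059, 0.6428]
J5: z=[-0.7222, -0.0656, -0.6885] o=[1.2631, -0.2784, 0.8530] → [0.3277, -0.8422, -0.2635, -0.7222, -0.0656, -0.6885]
J6: z=[0.4156, -0.8369, -0.3562] o=[1.6225, 0.0748, 0.4424] → [0.5288, 0.3362, -0.1729, 0.4156, -0.8369, -0.3562]
q̇ = J⁺·V = [-0.8620, -0.2070, 0.0620, -0.7060, 0.7550, -0.0220]

-0.8620 -0.2070 0.0620 -0.7060 0.7550 -0.0220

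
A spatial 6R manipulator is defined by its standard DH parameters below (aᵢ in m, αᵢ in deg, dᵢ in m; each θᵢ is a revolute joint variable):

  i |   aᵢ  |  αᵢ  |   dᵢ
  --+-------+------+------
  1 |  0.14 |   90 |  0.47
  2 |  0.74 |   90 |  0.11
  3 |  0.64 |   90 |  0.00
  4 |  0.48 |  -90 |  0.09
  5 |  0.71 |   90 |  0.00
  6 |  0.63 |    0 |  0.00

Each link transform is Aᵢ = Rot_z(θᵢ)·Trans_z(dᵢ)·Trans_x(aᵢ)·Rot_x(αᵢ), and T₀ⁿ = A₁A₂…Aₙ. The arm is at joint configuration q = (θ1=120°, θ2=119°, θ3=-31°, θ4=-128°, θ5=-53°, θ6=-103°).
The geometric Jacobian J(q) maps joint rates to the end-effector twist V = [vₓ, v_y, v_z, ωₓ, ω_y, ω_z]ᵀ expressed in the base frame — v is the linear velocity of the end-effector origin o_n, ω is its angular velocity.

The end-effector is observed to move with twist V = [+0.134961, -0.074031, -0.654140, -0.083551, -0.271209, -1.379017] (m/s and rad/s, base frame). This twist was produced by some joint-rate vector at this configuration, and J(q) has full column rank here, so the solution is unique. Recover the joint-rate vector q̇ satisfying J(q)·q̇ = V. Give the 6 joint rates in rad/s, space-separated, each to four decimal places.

o_n = [-0.0656, -0.2383, 0.4792]
J₁: ẑ×o_n = [0.2383, -0.0656, 0.0000], ω = ẑ
J2: z=[0.8660, 0.5000, 0.0000] o=[-0.0700, 0.1212, 0.4700] → [0.0046, -0.0080, -0.3136, 0.8660, 0.5000, 0.0000]
J3: z=[-0.4373, 0.7574, 0.4848] o=[0.2046, -0.1345, 1.1172] → [-0.4329, -0.4101, 0.2502, -0.4373, 0.7574, 0.4848]
J4: z=[-0.8672, -0.2123, -0.4505] o=[0.0522, -0.5296, 1.5970] → [0.3686, -0.9163, -0.2776, -0.8672, -0.2123, -0.4505]
J5: z=[0.0815, -0.9529, 0.2923] o=[0.2099, -0.6527, 1.1516] → [0.5195, -0.0258, -0.2288, 0.0815, -0.9529, 0.2923]
J6: z=[-0.9142, 0.0453, 0.4026] o=[-0.0719, -0.8658, 0.5357] → [-0.2552, -0.0491, -0.5739, -0.9142, 0.0453, 0.4026]
q̇ = J⁺·V = [-0.7840, 0.4170, -0.8900, 0.5190, -0.3010, 0.3930]

-0.7840 0.4170 -0.8900 0.5190 -0.3010 0.3930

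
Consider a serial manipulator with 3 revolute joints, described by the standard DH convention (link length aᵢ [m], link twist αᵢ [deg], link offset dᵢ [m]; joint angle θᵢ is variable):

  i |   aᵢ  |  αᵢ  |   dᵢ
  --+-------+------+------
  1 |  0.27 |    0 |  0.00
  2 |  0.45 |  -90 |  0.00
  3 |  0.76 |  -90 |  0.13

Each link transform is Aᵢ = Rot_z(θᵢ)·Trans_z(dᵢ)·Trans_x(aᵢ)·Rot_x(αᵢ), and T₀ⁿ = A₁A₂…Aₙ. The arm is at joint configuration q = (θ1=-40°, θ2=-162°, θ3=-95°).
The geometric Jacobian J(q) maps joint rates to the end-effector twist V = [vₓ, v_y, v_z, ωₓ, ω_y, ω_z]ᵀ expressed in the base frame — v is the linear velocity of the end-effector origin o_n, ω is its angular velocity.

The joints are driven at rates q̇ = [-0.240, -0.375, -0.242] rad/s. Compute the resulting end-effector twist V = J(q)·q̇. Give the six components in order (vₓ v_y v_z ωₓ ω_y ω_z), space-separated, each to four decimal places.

o_n = [-0.1977, -0.1503, 0.7571]
J₁: ẑ×o_n = [0.1503, -0.1977, 0.0000], ω = ẑ
J2: z=[0.0000, 0.0000, 1.0000] o=[0.2068, -0.1736, 0.0000] → [-0.0232, -0.4045, 0.0000, 0.0000, 0.0000, 1.0000]
J3: z=[-0.3746, -0.9272, 0.0000] o=[-0.2104, -0.0050, 0.0000] → [-0.7020, 0.2836, 0.0662, -0.3746, -0.9272, 0.0000]
V = J·q̇ = [0.1425, 0.1305, -0.0160, 0.0907, 0.2244, -0.6150]

0.1425 0.1305 -0.0160 0.0907 0.2244 -0.6150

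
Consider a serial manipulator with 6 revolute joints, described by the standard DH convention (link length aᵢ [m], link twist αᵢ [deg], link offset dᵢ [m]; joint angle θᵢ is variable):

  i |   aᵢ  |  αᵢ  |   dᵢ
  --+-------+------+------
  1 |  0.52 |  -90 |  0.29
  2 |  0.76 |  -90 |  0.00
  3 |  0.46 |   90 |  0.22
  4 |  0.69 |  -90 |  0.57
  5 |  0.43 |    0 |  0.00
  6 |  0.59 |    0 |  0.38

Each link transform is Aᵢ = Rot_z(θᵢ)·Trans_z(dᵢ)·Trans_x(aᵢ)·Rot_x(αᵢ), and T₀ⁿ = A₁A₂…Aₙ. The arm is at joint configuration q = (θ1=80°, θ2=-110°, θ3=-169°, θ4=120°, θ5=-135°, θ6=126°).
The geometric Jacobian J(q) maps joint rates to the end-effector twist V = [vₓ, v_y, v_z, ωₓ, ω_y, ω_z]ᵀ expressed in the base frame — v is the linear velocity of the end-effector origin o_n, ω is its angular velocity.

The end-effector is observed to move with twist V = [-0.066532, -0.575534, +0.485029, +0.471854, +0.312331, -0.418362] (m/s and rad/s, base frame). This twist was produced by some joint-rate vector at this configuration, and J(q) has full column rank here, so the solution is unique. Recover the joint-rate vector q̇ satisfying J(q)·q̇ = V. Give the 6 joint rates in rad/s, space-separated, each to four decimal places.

o_n = [1.1779, 0.8290, 1.4541]
J₁: ẑ×o_n = [-0.8290, 1.1779, 0.0000], ω = ẑ
J2: z=[-0.9848, 0.1736, 0.0000] o=[0.0903, 0.5121, 0.2900] → [0.2021, 1.1464, -0.5010, -0.9848, 0.1736, 0.0000]
J3: z=[0.1632, 0.9254, 0.3420] o=[0.0452, 0.2561, 1.0042] → [0.2204, 0.3140, -0.9548, 0.1632, 0.9254, 0.3420]
J4: z=[0.9780, -0.1062, -0.1793] o=[0.0214, 0.6270, 0.6551] → [-0.0486, -0.9888, 0.3204, 0.9780, -0.1062, -0.1793]
J5: z=[0.0307, -0.7777, 0.6278] o=[0.7211, 0.9940, 1.0755] → [-0.1909, 0.2752, 0.3502, 0.0307, -0.7777, 0.6278]
J6: z=[0.0307, -0.7777, 0.6278] o=[0.9559, 0.7733, 0.7907] → [-0.5509, 0.1191, 0.1744, 0.0307, -0.7777, 0.6278]
q̇ = J⁺·V = [0.3580, -0.7330, -0.4240, -0.1520, -0.3150, -0.7340]

0.3580 -0.7330 -0.4240 -0.1520 -0.3150 -0.7340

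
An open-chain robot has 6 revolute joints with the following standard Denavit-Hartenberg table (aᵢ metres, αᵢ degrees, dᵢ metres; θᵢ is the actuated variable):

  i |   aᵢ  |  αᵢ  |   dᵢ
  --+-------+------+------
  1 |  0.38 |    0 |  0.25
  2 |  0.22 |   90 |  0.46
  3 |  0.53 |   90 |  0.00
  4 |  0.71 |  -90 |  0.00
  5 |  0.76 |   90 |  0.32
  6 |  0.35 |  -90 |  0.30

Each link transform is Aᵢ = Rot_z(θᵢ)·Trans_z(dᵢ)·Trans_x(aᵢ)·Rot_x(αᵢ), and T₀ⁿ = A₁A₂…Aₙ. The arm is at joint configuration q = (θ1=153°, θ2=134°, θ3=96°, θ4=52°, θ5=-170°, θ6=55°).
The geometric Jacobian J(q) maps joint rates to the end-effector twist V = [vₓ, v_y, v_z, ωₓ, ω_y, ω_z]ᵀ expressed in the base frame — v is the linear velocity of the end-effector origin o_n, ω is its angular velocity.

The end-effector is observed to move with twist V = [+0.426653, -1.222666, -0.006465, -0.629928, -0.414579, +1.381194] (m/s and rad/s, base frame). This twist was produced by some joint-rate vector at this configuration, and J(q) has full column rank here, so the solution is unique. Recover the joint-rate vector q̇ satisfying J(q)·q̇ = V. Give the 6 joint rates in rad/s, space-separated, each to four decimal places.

o_n = [-0.4478, 0.0291, 0.5717]
J₁: ẑ×o_n = [-0.0291, -0.4478, 0.0000], ω = ẑ
J2: z=[0.0000, 0.0000, 1.0000] o=[-0.3386, 0.1725, 0.2500] → [0.1434, -0.1092, 0.0000, 0.0000, 0.0000, 1.0000]
J3: z=[-0.9563, -0.2924, 0.0000] o=[-0.2743, -0.0379, 0.7100] → [0.0404, -0.1323, -0.1148, -0.9563, -0.2924, 0.0000]
J4: z=[0.2908, -0.9511, 0.1045] o=[-0.2905, 0.0151, 1.2371] → [0.6314, 0.1770, -0.1456, 0.2908, -0.9511, 0.1045]
J5: z=[-0.5647, -0.2588, -0.7837] o=[-0.8389, -0.1048, 1.6718] → [0.3896, -0.9277, 0.0256, -0.5647, -0.2588, -0.7837]
J6: z=[-0.1522, 0.9659, -0.2093] o=[-0.4031, -0.1867, 0.9766] → [-0.3459, -0.0523, 0.0103, -0.1522, 0.9659, -0.2093]
q̇ = J⁺·V = [0.9800, 0.9120, 0.2620, -0.0540, 0.7020, -0.2150]

0.9800 0.9120 0.2620 -0.0540 0.7020 -0.2150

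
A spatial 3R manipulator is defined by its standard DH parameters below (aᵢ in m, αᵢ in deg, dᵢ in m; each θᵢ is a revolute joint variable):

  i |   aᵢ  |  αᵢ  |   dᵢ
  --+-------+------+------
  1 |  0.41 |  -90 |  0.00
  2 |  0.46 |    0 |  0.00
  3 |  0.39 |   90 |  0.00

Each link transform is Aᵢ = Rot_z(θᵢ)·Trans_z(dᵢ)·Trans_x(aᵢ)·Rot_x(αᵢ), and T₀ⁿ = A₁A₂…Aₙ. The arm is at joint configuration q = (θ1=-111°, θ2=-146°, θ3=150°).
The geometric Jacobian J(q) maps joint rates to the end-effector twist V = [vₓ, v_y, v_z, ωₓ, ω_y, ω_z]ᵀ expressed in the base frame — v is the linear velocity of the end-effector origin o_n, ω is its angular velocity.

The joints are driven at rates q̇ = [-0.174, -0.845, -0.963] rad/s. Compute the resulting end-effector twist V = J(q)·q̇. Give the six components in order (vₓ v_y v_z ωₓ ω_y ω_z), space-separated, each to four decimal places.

o_n = [-0.1497, -0.3899, 0.2300]
J₁: ẑ×o_n = [0.3899, -0.1497, 0.0000], ω = ẑ
J2: z=[0.9336, -0.3584, 0.0000] o=[-0.1469, -0.3828, 0.0000] → [-0.0824, -0.2147, -0.0077, 0.9336, -0.3584, 0.0000]
J3: z=[0.9336, -0.3584, 0.0000] o=[-0.0103, -0.0267, 0.2572] → [0.0097, 0.0254, -0.3890, 0.9336, -0.3584, 0.0000]
V = J·q̇ = [-0.0076, 0.1830, 0.3812, -1.6879, 0.6479, -0.1740]

-0.0076 0.1830 0.3812 -1.6879 0.6479 -0.1740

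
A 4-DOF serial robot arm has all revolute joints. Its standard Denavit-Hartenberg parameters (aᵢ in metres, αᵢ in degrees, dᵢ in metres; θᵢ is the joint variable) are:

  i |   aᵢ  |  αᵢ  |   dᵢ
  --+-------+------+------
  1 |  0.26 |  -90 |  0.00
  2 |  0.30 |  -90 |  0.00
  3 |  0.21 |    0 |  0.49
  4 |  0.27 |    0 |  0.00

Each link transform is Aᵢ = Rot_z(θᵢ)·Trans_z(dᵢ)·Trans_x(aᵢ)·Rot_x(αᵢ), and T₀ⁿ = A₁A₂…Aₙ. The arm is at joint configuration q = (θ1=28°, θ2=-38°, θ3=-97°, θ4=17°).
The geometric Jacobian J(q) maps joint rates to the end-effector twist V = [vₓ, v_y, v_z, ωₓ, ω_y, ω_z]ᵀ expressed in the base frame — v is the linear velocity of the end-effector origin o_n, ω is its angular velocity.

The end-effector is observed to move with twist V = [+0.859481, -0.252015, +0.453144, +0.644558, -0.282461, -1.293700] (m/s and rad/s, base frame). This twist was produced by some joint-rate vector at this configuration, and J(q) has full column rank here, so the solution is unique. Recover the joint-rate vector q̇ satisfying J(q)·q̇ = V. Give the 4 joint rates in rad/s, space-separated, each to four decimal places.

o_n = [0.4968, 0.8014, -0.1883]
J₁: ẑ×o_n = [-0.8014, 0.4968, 0.0000], ω = ẑ
J2: z=[-0.4695, 0.8829, 0.0000] o=[0.2296, 0.1221, 0.0000] → [-0.1663, -0.0884, -0.5549, -0.4695, 0.8829, 0.0000]
J3: z=[0.5436, 0.2890, -0.7880] o=[0.4383, 0.2330, 0.1847] → [0.3400, 0.1567, 0.2920, 0.5436, 0.2890, -0.7880]
J4: z=[0.5436, 0.2890, -0.7880] o=[0.5890, 0.5492, -0.2172] → [0.2070, 0.0570, 0.1637, 0.5436, 0.2890, -0.7880]
q̇ = J⁺·V = [-0.7350, -0.5520, 0.2400, 0.4690]

-0.7350 -0.5520 0.2400 0.4690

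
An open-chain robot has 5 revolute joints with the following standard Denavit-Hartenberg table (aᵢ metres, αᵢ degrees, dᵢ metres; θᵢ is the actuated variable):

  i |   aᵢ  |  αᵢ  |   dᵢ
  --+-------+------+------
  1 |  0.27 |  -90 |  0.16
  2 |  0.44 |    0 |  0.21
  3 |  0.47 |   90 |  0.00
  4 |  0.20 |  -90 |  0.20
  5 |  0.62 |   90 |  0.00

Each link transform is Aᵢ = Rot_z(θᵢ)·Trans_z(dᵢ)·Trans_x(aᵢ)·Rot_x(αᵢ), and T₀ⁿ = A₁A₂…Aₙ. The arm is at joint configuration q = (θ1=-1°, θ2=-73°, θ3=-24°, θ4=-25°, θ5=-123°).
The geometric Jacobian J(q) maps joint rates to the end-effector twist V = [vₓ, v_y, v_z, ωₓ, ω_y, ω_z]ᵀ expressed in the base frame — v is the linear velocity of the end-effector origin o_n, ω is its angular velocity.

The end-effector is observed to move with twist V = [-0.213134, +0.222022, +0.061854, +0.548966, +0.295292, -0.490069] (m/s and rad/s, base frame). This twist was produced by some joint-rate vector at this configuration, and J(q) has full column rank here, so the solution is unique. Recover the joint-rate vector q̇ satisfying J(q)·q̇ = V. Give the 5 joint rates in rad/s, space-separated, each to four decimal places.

-0.9030 -0.0610 -0.3710 -0.5900 0.8130

o_n = [-0.3533, 0.2744, 0.8357]
J₁: ẑ×o_n = [-0.2744, -0.3533, 0.0000], ω = ẑ
J2: z=[0.0175, 0.9998, 0.0000] o=[0.2700, -0.0047, 0.1600] → [0.6756, -0.0118, 0.6280, 0.0175, 0.9998, 0.0000]
J3: z=[0.0175, 0.9998, 0.0000] o=[0.4022, 0.2030, 0.5808] → [0.2549, -0.0044, 0.7567, 0.0175, 0.9998, 0.0000]
J4: z=[-0.9924, 0.0173, -0.1219] o=[0.3450, 0.2040, 1.0473] → [0.0049, -0.1249, -0.0578, -0.9924, 0.0173, -0.1219]
J5: z=[-0.0357, 0.9071, 0.4195] o=[0.1229, 0.1233, 1.2028] → [-0.3964, -0.2129, 0.4266, -0.0357, 0.9071, 0.4195]
q̇ = J⁺·V = [-0.9030, -0.0610, -0.3710, -0.5900, 0.8130]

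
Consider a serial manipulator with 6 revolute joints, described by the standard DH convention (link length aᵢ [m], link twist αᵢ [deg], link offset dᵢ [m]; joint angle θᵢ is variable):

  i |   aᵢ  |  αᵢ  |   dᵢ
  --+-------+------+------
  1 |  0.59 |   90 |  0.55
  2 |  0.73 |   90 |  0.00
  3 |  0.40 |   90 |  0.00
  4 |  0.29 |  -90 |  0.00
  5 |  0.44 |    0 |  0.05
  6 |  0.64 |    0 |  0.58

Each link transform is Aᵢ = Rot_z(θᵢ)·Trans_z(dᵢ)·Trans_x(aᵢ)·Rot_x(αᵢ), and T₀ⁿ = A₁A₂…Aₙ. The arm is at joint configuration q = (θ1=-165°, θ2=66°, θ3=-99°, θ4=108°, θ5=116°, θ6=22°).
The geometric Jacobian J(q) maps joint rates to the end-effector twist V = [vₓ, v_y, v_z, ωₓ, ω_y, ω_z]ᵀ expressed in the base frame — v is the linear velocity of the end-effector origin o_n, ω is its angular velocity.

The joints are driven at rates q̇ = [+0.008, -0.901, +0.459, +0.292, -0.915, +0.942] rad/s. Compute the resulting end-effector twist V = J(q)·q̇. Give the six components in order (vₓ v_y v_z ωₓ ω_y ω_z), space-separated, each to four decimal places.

-1.7483 -0.1631 -0.0321 -0.0711 -0.8783 -0.4351

o_n = [-0.6796, -0.2314, 2.1975]
J₁: ẑ×o_n = [0.2314, -0.6796, 0.0000], ω = ẑ
J2: z=[-0.2588, 0.9659, 0.0000] o=[-0.5699, -0.1527, 0.5500] → [1.5913, 0.4264, 0.1264, -0.2588, 0.9659, 0.0000]
J3: z=[-0.8824, -0.2364, -0.4067] o=[-0.8567, -0.2296, 1.2169] → [-0.2326, 0.7933, 0.0435, -0.8824, -0.2364, -0.4067]
J4: z=[0.3476, 0.2551, -0.9023] o=[-0.7299, -0.6046, 1.1597] → [0.6014, -0.4060, 0.1169, 0.3476, 0.2551, -0.9023]
J5: z=[-0.0289, 0.9647, 0.2616] o=[-1.0017, -0.5858, 1.0604] → [1.0043, 0.1171, -0.3209, -0.0289, 0.9647, 0.2616]
J6: z=[-0.0289, 0.9647, 0.2616] o=[-0.9598, -0.6509, 1.4964] → [0.5667, 0.0935, -0.2824, -0.0289, 0.9647, 0.2616]
V = J·q̇ = [-1.7483, -0.1631, -0.0321, -0.0711, -0.8783, -0.4351]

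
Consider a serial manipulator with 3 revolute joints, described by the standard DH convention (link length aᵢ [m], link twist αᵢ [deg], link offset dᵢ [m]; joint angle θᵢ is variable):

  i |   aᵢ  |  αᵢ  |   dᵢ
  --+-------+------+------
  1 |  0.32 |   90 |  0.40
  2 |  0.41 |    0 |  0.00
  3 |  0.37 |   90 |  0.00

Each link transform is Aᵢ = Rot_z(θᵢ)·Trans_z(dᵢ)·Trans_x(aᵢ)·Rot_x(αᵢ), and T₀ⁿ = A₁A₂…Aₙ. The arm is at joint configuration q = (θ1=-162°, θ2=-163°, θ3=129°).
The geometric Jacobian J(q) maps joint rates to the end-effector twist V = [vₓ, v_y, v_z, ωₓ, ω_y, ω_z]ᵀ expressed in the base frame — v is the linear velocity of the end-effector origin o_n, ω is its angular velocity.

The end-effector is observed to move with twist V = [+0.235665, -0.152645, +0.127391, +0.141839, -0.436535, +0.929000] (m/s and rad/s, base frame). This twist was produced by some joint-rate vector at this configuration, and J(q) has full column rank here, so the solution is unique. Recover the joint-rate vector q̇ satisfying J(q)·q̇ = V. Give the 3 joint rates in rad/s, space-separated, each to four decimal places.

0.9290 -0.6840 0.2250

o_n = [-0.2232, -0.0725, 0.0732]
J₁: ẑ×o_n = [0.0725, -0.2232, 0.0000], ω = ẑ
J2: z=[-0.3090, 0.9511, 0.0000] o=[-0.3043, -0.0989, 0.4000] → [-0.3108, -0.1010, -0.0853, -0.3090, 0.9511, 0.0000]
J3: z=[-0.3090, 0.9511, 0.0000] o=[0.0686, 0.0223, 0.2801] → [-0.1968, -0.0639, 0.3067, -0.3090, 0.9511, 0.0000]
q̇ = J⁺·V = [0.9290, -0.6840, 0.2250]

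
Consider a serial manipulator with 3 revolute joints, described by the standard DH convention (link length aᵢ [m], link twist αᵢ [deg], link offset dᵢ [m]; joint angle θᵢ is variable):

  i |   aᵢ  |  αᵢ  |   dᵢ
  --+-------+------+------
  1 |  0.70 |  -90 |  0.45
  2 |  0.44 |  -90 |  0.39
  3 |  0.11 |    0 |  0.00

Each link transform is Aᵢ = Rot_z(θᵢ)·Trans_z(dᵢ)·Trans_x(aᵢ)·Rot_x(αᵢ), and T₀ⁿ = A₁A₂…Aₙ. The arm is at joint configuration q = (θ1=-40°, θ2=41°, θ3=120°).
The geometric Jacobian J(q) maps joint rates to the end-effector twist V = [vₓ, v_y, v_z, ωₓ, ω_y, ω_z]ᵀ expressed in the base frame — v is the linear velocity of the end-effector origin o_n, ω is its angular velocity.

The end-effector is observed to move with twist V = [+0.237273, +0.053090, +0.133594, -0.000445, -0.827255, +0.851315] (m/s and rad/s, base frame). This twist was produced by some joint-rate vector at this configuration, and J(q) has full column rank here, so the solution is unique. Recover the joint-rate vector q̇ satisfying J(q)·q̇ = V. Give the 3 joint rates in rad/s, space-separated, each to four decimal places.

0.2400 -0.6340 -0.8100

o_n = [0.9483, -0.4109, 0.1974]
J₁: ẑ×o_n = [0.4109, 0.9483, -0.0000], ω = ẑ
J2: z=[0.6428, 0.7660, 0.0000] o=[0.5362, -0.4500, 0.4500] → [-0.1935, 0.1624, -0.2906, 0.6428, 0.7660, 0.0000]
J3: z=[-0.5026, 0.4217, -0.7547] o=[1.0413, -0.3646, 0.1613] → [-0.0197, 0.0883, 0.0625, -0.5026, 0.4217, -0.7547]
q̇ = J⁺·V = [0.2400, -0.6340, -0.8100]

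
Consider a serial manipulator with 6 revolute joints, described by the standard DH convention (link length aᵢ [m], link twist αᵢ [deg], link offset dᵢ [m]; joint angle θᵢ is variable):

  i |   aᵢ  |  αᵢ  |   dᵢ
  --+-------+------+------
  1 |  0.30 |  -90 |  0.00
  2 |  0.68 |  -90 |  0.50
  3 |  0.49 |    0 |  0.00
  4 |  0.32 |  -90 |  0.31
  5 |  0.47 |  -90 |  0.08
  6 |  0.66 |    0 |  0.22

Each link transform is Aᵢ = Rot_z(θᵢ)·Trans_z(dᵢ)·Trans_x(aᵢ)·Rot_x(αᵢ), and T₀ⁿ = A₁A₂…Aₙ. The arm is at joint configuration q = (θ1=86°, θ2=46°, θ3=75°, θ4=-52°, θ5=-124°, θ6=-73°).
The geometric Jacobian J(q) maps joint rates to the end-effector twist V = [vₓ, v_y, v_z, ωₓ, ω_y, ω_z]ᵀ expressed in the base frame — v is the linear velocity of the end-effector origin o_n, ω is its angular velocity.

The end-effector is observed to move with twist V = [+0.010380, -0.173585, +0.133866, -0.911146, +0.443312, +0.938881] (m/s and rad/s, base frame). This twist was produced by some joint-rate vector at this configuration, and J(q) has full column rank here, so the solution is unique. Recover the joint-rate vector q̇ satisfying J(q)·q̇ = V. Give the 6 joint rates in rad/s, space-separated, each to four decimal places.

o_n = [0.6808, -0.0027, -1.1503]
J₁: ẑ×o_n = [0.0027, 0.6808, -0.0000], ω = ẑ
J2: z=[-0.9976, 0.0698, 0.0000] o=[0.0209, 0.2993, 0.0000] → [-0.0802, -1.1475, 0.2552, -0.9976, 0.0698, 0.0000]
J3: z=[-0.0502, -0.7176, -0.6947] o=[-0.4449, 0.8054, -0.4892] → [-0.0869, -0.8152, 0.8484, -0.0502, -0.7176, -0.6947]
J4: z=[-0.0502, -0.7176, -0.6947] o=[0.0334, 0.8602, -0.5804] → [-0.1905, -0.4784, 0.5079, -0.0502, -0.7176, -0.6947]
J5: z=[0.8993, -0.3350, 0.2811] o=[0.1568, 0.8332, -1.0076] → [0.2827, 0.2756, -0.5762, 0.8993, -0.3350, 0.2811]
J6: z=[0.3321, 0.1050, -0.9374] o=[0.0951, 0.3663, -1.0818] → [-0.3531, -0.5264, -0.1840, 0.3321, 0.1050, -0.9374]
q̇ = J⁺·V = [0.5850, 0.6610, 0.0630, -0.5130, -0.2600, -0.1220]

0.5850 0.6610 0.0630 -0.5130 -0.2600 -0.1220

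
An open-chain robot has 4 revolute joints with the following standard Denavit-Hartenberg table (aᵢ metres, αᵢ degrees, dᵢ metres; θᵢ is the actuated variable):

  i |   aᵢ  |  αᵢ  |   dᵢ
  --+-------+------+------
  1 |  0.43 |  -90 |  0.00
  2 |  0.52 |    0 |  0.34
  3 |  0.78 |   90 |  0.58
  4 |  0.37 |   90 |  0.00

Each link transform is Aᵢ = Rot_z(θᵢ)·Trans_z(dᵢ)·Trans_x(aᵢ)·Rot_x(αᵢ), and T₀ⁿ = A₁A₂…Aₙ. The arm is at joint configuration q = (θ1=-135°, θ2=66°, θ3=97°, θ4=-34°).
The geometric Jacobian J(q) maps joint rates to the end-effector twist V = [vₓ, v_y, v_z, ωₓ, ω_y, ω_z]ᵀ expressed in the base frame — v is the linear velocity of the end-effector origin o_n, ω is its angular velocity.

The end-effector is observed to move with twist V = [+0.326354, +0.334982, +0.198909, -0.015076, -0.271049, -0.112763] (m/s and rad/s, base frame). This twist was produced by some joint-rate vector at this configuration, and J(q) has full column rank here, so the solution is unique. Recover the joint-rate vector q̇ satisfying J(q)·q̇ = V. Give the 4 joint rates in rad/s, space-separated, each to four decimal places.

0.5490 -0.2490 0.4300 0.6920

o_n = [0.7855, -0.2230, -0.7928]
J₁: ẑ×o_n = [0.2230, 0.7855, -0.0000], ω = ẑ
J2: z=[0.7071, -0.7071, 0.0000] o=[-0.3041, -0.3041, 0.0000] → [0.5606, 0.5606, 0.8278, 0.7071, -0.7071, 0.0000]
J3: z=[0.7071, -0.7071, 0.0000] o=[-0.2132, -0.6940, -0.4750] → [0.2247, 0.2247, 1.0393, 0.7071, -0.7071, 0.0000]
J4: z=[-0.2067, -0.2067, -0.9563] o=[0.7244, -0.5767, -0.7031] → [0.3568, -0.0770, -0.0605, -0.2067, -0.2067, -0.9563]
q̇ = J⁺·V = [0.5490, -0.2490, 0.4300, 0.6920]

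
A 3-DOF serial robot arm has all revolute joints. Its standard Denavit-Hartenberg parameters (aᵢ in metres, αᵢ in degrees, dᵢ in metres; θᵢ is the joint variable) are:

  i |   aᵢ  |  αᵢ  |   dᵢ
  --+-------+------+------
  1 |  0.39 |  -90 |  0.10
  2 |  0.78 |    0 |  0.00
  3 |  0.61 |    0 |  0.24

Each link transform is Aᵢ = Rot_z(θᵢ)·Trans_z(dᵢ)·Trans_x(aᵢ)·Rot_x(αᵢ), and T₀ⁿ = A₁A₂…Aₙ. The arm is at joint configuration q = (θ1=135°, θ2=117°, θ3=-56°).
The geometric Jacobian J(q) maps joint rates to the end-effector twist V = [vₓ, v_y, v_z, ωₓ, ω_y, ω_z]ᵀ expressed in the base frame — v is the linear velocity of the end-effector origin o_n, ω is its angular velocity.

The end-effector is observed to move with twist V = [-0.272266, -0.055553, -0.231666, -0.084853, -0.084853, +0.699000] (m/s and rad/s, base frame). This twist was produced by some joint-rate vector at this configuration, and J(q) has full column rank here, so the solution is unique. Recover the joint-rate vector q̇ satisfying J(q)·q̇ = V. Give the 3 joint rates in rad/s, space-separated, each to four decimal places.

0.6990 -0.5540 0.6740

o_n = [-0.4042, 0.0648, -1.1285]
J₁: ẑ×o_n = [-0.0648, -0.4042, 0.0000], ω = ẑ
J2: z=[-0.7071, -0.7071, 0.0000] o=[-0.2758, 0.2758, 0.1000] → [0.8687, -0.8687, 0.0584, -0.7071, -0.7071, 0.0000]
J3: z=[-0.7071, -0.7071, 0.0000] o=[-0.0254, 0.0254, -0.5950] → [0.3773, -0.3773, -0.2957, -0.7071, -0.7071, 0.0000]
q̇ = J⁺·V = [0.6990, -0.5540, 0.6740]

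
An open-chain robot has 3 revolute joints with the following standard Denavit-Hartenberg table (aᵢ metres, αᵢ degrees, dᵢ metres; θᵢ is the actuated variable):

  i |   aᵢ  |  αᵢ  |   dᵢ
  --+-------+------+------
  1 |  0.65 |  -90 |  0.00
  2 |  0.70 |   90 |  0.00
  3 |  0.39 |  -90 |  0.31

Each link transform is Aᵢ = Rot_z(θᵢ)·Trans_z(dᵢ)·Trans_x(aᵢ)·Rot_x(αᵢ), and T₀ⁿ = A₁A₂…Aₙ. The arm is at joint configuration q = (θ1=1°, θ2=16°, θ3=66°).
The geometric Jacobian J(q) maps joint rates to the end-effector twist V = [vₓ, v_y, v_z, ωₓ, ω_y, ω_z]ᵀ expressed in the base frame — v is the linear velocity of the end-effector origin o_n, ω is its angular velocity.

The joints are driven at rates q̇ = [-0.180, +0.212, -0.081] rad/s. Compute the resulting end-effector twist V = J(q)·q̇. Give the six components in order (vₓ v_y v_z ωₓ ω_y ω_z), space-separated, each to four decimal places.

o_n = [1.5544, 0.3835, 0.0613]
J₁: ẑ×o_n = [-0.3835, 1.5544, 0.0000], ω = ẑ
J2: z=[-0.0175, 0.9998, 0.0000] o=[0.6499, 0.0113, 0.0000] → [0.0613, 0.0011, -0.9108, -0.0175, 0.9998, 0.0000]
J3: z=[0.2756, 0.0048, 0.9613] o=[1.3227, 0.0231, -0.1929] → [-0.3452, 0.1526, 0.0982, 0.2756, 0.0048, 0.9613]
V = J·q̇ = [0.1100, -0.2919, -0.2010, -0.0260, 0.2116, -0.2579]

0.1100 -0.2919 -0.2010 -0.0260 0.2116 -0.2579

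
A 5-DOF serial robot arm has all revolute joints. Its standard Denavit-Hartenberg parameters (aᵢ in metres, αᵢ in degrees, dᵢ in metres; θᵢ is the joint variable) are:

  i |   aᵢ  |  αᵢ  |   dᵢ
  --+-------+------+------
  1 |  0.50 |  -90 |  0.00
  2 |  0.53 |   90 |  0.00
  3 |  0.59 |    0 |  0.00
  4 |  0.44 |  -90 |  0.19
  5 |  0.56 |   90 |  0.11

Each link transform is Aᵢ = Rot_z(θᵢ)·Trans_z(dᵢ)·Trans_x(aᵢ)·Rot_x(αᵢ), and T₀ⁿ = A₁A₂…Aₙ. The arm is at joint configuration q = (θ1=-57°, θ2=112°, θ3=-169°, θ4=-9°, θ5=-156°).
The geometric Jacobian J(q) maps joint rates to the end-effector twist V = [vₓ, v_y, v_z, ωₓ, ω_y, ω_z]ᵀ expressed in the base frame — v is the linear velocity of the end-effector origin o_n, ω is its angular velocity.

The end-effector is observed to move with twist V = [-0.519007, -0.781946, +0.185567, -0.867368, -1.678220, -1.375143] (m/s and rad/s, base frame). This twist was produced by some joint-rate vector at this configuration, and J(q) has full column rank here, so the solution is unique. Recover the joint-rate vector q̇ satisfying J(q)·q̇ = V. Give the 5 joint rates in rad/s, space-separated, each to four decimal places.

o_n = [0.2934, -0.8558, -0.1808]
J₁: ẑ×o_n = [0.8558, 0.2934, -0.0000], ω = ẑ
J2: z=[0.8387, 0.5446, 0.0000] o=[0.2723, -0.4193, 0.0000] → [-0.0985, 0.1516, -0.3775, 0.8387, 0.5446, 0.0000]
J3: z=[0.5050, -0.7776, -0.3746] o=[0.1642, -0.2528, -0.4914] → [-0.4674, -0.2053, -0.2040, 0.5050, -0.7776, -0.3746]
J4: z=[0.5050, -0.7776, -0.3746] o=[0.1879, -0.4961, 0.0456] → [0.0413, 0.0748, -0.0996, 0.5050, -0.7776, -0.3746]
J5: z=[-0.8453, -0.5333, -0.0324] o=[0.3607, -0.7904, 0.3821] → [0.2981, -0.4737, 0.0194, -0.8453, -0.5333, -0.0324]
q̇ = J⁺·V = [-0.9640, -0.7560, 0.1470, 0.8740, 0.8860]

-0.9640 -0.7560 0.1470 0.8740 0.8860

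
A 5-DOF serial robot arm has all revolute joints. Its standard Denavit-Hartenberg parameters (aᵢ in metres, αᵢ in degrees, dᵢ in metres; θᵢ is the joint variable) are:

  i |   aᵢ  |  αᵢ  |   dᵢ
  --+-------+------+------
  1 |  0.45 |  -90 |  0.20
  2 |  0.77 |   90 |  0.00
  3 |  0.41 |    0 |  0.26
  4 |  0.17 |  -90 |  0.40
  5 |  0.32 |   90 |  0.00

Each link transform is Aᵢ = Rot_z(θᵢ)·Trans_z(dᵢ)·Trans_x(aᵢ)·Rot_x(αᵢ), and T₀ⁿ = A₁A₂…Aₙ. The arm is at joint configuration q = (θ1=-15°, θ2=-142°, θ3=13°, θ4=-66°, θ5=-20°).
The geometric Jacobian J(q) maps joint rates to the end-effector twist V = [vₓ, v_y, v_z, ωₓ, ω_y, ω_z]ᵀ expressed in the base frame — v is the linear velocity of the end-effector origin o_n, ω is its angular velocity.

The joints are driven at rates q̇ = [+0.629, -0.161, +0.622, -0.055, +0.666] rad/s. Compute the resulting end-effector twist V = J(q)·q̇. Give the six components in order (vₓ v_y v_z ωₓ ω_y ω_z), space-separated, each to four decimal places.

o_n = [-1.2021, 0.0284, 0.4881]
J₁: ẑ×o_n = [-0.0284, -1.2021, 0.0000], ω = ẑ
J2: z=[0.2588, 0.9659, 0.0000] o=[0.4347, -0.1165, 0.2000] → [0.2783, -0.0746, 1.6185, 0.2588, 0.9659, 0.0000]
J3: z=[-0.5947, 0.1593, -0.7880] o=[-0.1514, 0.0406, 0.6741] → [-0.0392, 0.7174, 0.1747, -0.5947, 0.1593, -0.7880]
J4: z=[-0.5947, 0.1593, -0.7880] o=[-0.5863, 0.2526, 0.7151] → [-0.2128, 0.3503, 0.2314, -0.5947, 0.1593, -0.7880]
J5: z=[-0.4521, 0.7442, 0.4917] o=[-0.9371, 0.2060, 0.4629] → [0.1061, -0.1189, 0.2775, -0.4521, 0.7442, 0.4917]
V = J·q̇ = [-0.0047, -0.3964, 0.0201, -0.6800, 0.4305, 0.5097]

-0.0047 -0.3964 0.0201 -0.6800 0.4305 0.5097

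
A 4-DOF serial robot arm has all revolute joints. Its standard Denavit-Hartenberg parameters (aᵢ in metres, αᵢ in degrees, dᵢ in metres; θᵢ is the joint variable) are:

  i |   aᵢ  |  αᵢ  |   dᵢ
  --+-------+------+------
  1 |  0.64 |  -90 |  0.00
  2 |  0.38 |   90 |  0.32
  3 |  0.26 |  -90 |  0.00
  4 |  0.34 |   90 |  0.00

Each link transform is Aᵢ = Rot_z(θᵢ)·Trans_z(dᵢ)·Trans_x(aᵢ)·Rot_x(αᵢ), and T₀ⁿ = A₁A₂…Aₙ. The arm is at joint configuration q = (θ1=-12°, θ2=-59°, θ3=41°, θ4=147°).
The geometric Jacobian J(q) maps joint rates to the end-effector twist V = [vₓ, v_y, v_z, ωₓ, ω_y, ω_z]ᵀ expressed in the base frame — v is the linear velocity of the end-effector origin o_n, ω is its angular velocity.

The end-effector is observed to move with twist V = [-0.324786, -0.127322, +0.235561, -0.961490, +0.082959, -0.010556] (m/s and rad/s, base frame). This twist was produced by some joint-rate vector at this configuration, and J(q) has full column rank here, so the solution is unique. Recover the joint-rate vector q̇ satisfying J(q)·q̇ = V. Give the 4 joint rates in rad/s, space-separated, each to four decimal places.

-0.1000 -0.5980 0.8670 0.6350

o_n = [1.0263, 0.0921, 0.2141]
J₁: ẑ×o_n = [-0.0921, 1.0263, 0.0000], ω = ẑ
J2: z=[0.2079, 0.9781, 0.0000] o=[0.6260, -0.1331, 0.0000] → [0.2094, -0.0445, -0.3447, 0.2079, 0.9781, 0.0000]
J3: z=[-0.8384, 0.1782, 0.5150] o=[0.8840, 0.1393, 0.3257] → [0.0044, -0.0203, 0.0141, -0.8384, 0.1782, 0.5150]
J4: z=[-0.1736, 0.8085, -0.5624] o=[1.0183, 0.2851, 0.4939] → [-0.3347, -0.0530, 0.0271, -0.1736, 0.8085, -0.5624]
q̇ = J⁺·V = [-0.1000, -0.5980, 0.8670, 0.6350]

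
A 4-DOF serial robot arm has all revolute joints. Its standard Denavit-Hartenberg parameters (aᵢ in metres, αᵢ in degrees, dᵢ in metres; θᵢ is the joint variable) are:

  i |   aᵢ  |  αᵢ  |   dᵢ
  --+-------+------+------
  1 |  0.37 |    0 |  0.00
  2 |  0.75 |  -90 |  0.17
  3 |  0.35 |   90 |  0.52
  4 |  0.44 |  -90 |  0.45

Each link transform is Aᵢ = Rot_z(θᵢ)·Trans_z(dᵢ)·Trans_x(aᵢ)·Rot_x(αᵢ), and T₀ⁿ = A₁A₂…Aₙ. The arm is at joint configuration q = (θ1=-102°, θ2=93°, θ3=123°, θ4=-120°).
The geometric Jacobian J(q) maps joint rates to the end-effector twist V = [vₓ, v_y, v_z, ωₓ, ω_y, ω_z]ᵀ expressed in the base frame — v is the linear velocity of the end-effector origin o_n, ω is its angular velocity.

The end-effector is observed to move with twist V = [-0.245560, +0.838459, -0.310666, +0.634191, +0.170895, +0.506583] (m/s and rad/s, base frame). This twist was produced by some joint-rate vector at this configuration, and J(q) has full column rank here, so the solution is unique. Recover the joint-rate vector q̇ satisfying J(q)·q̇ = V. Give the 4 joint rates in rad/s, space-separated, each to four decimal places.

o_n = [0.9884, -0.3900, -0.1841]
J₁: ẑ×o_n = [0.3900, 0.9884, -0.0000], ω = ẑ
J2: z=[0.0000, 0.0000, 1.0000] o=[-0.0769, -0.3619, 0.0000] → [0.0281, 1.0653, -0.0000, 0.0000, 0.0000, 1.0000]
J3: z=[0.1564, 0.9877, 0.0000] o=[0.6638, -0.4792, 0.1700] → [-0.3498, 0.0554, -0.3066, 0.1564, 0.9877, 0.0000]
J4: z=[0.8283, -0.1312, -0.5446] o=[0.5569, 0.0642, -0.1235] → [-0.2394, -0.1848, -0.3196, 0.8283, -0.1312, -0.5446]
q̇ = J⁺·V = [-0.0160, 0.9120, 0.2680, 0.7150]

-0.0160 0.9120 0.2680 0.7150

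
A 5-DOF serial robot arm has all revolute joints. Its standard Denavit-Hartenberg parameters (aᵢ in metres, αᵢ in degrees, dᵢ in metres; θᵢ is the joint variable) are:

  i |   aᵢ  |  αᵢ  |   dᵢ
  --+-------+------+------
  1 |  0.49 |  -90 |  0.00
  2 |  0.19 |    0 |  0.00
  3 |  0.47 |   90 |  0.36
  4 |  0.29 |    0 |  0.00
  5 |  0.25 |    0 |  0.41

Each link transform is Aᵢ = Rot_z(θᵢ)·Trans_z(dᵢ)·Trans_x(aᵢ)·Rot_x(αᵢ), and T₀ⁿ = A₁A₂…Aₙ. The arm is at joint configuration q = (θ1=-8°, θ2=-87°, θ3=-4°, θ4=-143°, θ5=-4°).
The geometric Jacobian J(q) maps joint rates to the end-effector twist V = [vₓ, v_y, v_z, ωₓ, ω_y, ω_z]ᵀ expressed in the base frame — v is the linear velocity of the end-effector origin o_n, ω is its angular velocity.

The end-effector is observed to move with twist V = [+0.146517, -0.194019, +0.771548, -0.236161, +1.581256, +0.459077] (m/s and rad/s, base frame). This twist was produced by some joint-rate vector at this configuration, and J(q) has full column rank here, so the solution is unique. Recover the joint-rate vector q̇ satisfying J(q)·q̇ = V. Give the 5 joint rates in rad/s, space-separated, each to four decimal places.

0.4670 0.8680 0.6650 0.5110 -0.0570

o_n = [0.0955, 0.0364, 0.2113]
J₁: ẑ×o_n = [-0.0364, 0.0955, 0.0000], ω = ẑ
J2: z=[0.1392, 0.9903, 0.0000] o=[0.4852, -0.0682, 0.0000] → [0.2093, -0.0294, 0.4005, 0.1392, 0.9903, 0.0000]
J3: z=[0.1392, 0.9903, 0.0000] o=[0.4951, -0.0696, 0.1897] → [0.0214, -0.0030, 0.4104, 0.1392, 0.9903, 0.0000]
J4: z=[-0.9901, 0.1392, -0.0175] o=[0.5371, 0.2881, 0.6597] → [-0.0668, -0.4362, 0.3106, -0.9901, 0.1392, -0.0175]
J5: z=[-0.9901, 0.1392, -0.0175] o=[0.5168, 0.1147, 0.4281] → [-0.0315, -0.2073, 0.1361, -0.9901, 0.1392, -0.0175]
q̇ = J⁺·V = [0.4670, 0.8680, 0.6650, 0.5110, -0.0570]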